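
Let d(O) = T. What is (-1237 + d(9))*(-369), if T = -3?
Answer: 457560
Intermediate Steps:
d(O) = -3
(-1237 + d(9))*(-369) = (-1237 - 3)*(-369) = -1240*(-369) = 457560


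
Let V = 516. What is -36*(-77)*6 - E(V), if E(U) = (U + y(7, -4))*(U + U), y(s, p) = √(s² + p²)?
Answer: -515880 - 1032*√65 ≈ -5.2420e+5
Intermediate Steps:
y(s, p) = √(p² + s²)
E(U) = 2*U*(U + √65) (E(U) = (U + √((-4)² + 7²))*(U + U) = (U + √(16 + 49))*(2*U) = (U + √65)*(2*U) = 2*U*(U + √65))
-36*(-77)*6 - E(V) = -36*(-77)*6 - 2*516*(516 + √65) = 2772*6 - (532512 + 1032*√65) = 16632 + (-532512 - 1032*√65) = -515880 - 1032*√65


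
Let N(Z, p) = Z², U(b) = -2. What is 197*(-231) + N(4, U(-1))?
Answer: -45491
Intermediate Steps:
197*(-231) + N(4, U(-1)) = 197*(-231) + 4² = -45507 + 16 = -45491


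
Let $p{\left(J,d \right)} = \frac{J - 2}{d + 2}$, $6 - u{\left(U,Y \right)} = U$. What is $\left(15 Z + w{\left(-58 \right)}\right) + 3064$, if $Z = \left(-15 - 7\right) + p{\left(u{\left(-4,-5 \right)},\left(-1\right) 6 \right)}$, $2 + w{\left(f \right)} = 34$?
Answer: $2736$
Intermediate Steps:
$w{\left(f \right)} = 32$ ($w{\left(f \right)} = -2 + 34 = 32$)
$u{\left(U,Y \right)} = 6 - U$
$p{\left(J,d \right)} = \frac{-2 + J}{2 + d}$
$Z = -24$ ($Z = \left(-15 - 7\right) + \frac{-2 + \left(6 - -4\right)}{2 - 6} = -22 + \frac{-2 + \left(6 + 4\right)}{2 - 6} = -22 + \frac{-2 + 10}{-4} = -22 - 2 = -24$)
$\left(15 Z + w{\left(-58 \right)}\right) + 3064 = \left(15 \left(-24\right) + 32\right) + 3064 = \left(-360 + 32\right) + 3064 = -328 + 3064 = 2736$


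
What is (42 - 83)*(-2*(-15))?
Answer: -1230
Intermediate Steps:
(42 - 83)*(-2*(-15)) = -41*30 = -1230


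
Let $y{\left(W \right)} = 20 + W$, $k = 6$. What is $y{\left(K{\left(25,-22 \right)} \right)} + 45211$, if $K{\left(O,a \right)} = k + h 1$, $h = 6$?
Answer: $45243$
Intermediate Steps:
$K{\left(O,a \right)} = 12$ ($K{\left(O,a \right)} = 6 + 6 \cdot 1 = 6 + 6 = 12$)
$y{\left(K{\left(25,-22 \right)} \right)} + 45211 = \left(20 + 12\right) + 45211 = 32 + 45211 = 45243$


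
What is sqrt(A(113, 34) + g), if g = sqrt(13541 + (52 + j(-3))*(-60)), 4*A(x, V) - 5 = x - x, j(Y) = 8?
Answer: sqrt(5 + 4*sqrt(9941))/2 ≈ 10.048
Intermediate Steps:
A(x, V) = 5/4 (A(x, V) = 5/4 + (x - x)/4 = 5/4 + (1/4)*0 = 5/4 + 0 = 5/4)
g = sqrt(9941) (g = sqrt(13541 + (52 + 8)*(-60)) = sqrt(13541 + 60*(-60)) = sqrt(13541 - 3600) = sqrt(9941) ≈ 99.705)
sqrt(A(113, 34) + g) = sqrt(5/4 + sqrt(9941))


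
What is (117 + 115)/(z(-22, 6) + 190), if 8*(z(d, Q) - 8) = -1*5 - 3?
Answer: 232/197 ≈ 1.1777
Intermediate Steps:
z(d, Q) = 7 (z(d, Q) = 8 + (-1*5 - 3)/8 = 8 + (-5 - 3)/8 = 8 + (⅛)*(-8) = 8 - 1 = 7)
(117 + 115)/(z(-22, 6) + 190) = (117 + 115)/(7 + 190) = 232/197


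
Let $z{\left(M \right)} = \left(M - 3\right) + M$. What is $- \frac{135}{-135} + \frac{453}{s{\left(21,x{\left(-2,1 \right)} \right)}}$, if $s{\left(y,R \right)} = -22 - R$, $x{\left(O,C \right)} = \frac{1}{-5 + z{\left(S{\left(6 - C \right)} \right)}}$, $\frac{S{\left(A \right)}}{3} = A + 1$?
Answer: $- \frac{12067}{617} \approx -19.558$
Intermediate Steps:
$S{\left(A \right)} = 3 + 3 A$ ($S{\left(A \right)} = 3 \left(A + 1\right) = 3 \left(1 + A\right) = 3 + 3 A$)
$z{\left(M \right)} = -3 + 2 M$ ($z{\left(M \right)} = \left(-3 + M\right) + M = -3 + 2 M$)
$x{\left(O,C \right)} = \frac{1}{34 - 6 C}$ ($x{\left(O,C \right)} = \frac{1}{-5 + \left(-3 + 2 \left(3 + 3 \left(6 - C\right)\right)\right)} = \frac{1}{-5 + \left(-3 + 2 \left(3 - \left(-18 + 3 C\right)\right)\right)} = \frac{1}{-5 + \left(-3 + 2 \left(21 - 3 C\right)\right)} = \frac{1}{-5 - \left(-39 + 6 C\right)} = \frac{1}{34 - 6 C}$)
$- \frac{135}{-135} + \frac{453}{s{\left(21,x{\left(-2,1 \right)} \right)}} = - \frac{135}{-135} + \frac{453}{-22 - - \frac{1}{-34 + 6 \cdot 1}} = \left(-135\right) \left(- \frac{1}{135}\right) + \frac{453}{-22 - - \frac{1}{-34 + 6}} = 1 + \frac{453}{-22 - - \frac{1}{-28}} = 1 + \frac{453}{-22 - \left(-1\right) \left(- \frac{1}{28}\right)} = 1 + \frac{453}{-22 - \frac{1}{28}} = 1 + \frac{453}{- \frac{617}{28}} = 1 + 453 \left(- \frac{28}{617}\right) = 1 - \frac{12684}{617} = - \frac{12067}{617}$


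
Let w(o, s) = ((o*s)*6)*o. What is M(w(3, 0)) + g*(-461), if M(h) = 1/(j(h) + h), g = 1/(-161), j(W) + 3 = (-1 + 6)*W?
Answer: 1222/483 ≈ 2.5300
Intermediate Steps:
j(W) = -3 + 5*W (j(W) = -3 + (-1 + 6)*W = -3 + 5*W)
w(o, s) = 6*s*o² (w(o, s) = (6*o*s)*o = 6*s*o²)
g = -1/161 ≈ -0.0062112
M(h) = 1/(-3 + 6*h) (M(h) = 1/((-3 + 5*h) + h) = 1/(-3 + 6*h))
M(w(3, 0)) + g*(-461) = 1/(3*(-1 + 2*(6*0*3²))) - 1/161*(-461) = 1/(3*(-1 + 2*(6*0*9))) + 461/161 = 1/(3*(-1 + 2*0)) + 461/161 = 1/(3*(-1 + 0)) + 461/161 = (⅓)/(-1) + 461/161 = (⅓)*(-1) + 461/161 = -⅓ + 461/161 = 1222/483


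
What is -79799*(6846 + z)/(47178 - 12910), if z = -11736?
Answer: 195108555/17134 ≈ 11387.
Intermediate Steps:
-79799*(6846 + z)/(47178 - 12910) = -79799*(6846 - 11736)/(47178 - 12910) = -79799/(34268/(-4890)) = -79799/(34268*(-1/4890)) = -79799/(-17134/2445) = -79799*(-2445/17134) = 195108555/17134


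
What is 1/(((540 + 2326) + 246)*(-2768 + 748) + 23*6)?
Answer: -1/6286102 ≈ -1.5908e-7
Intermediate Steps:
1/(((540 + 2326) + 246)*(-2768 + 748) + 23*6) = 1/((2866 + 246)*(-2020) + 138) = 1/(3112*(-2020) + 138) = 1/(-6286240 + 138) = 1/(-6286102) = -1/6286102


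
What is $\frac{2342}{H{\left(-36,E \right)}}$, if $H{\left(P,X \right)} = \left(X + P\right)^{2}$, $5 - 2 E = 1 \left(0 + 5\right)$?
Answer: $\frac{1171}{648} \approx 1.8071$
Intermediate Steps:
$E = 0$ ($E = \frac{5}{2} - \frac{1 \left(0 + 5\right)}{2} = \frac{5}{2} - \frac{1 \cdot 5}{2} = \frac{5}{2} - \frac{5}{2} = 0$)
$H{\left(P,X \right)} = \left(P + X\right)^{2}$
$\frac{2342}{H{\left(-36,E \right)}} = \frac{2342}{\left(-36 + 0\right)^{2}} = \frac{2342}{\left(-36\right)^{2}} = \frac{2342}{1296} = 2342 \cdot \frac{1}{1296} = \frac{1171}{648}$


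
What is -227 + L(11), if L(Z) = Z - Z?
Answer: -227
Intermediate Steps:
L(Z) = 0
-227 + L(11) = -227 + 0 = -227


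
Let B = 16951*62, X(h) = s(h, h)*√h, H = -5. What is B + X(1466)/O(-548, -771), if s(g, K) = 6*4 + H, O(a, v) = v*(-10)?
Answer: 1050962 + 19*√1466/7710 ≈ 1.0510e+6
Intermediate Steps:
O(a, v) = -10*v
s(g, K) = 19 (s(g, K) = 6*4 - 5 = 24 - 5 = 19)
X(h) = 19*√h
B = 1050962
B + X(1466)/O(-548, -771) = 1050962 + (19*√1466)/((-10*(-771))) = 1050962 + (19*√1466)/7710 = 1050962 + (19*√1466)*(1/7710) = 1050962 + 19*√1466/7710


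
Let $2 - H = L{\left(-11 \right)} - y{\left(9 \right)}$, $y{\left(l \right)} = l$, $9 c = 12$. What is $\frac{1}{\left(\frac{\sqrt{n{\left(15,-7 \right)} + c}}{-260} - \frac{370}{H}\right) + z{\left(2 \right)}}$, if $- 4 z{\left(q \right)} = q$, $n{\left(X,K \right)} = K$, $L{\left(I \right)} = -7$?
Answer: $- \frac{115291800}{2427533359} + \frac{7020 i \sqrt{51}}{2427533359} \approx -0.047493 + 2.0652 \cdot 10^{-5} i$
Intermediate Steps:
$c = \frac{4}{3}$ ($c = \frac{1}{9} \cdot 12 = \frac{4}{3} \approx 1.3333$)
$z{\left(q \right)} = - \frac{q}{4}$
$H = 18$ ($H = 2 - \left(-7 - 9\right) = 2 - -16 = 2 + 16 = 18$)
$\frac{1}{\left(\frac{\sqrt{n{\left(15,-7 \right)} + c}}{-260} - \frac{370}{H}\right) + z{\left(2 \right)}} = \frac{1}{\left(\frac{\sqrt{-7 + \frac{4}{3}}}{-260} - \frac{370}{18}\right) - \frac{1}{2}} = \frac{1}{\left(\sqrt{- \frac{17}{3}} \left(- \frac{1}{260}\right) - \frac{185}{9}\right) - \frac{1}{2}} = \frac{1}{\left(\frac{i \sqrt{51}}{3} \left(- \frac{1}{260}\right) - \frac{185}{9}\right) - \frac{1}{2}} = \frac{1}{\left(- \frac{i \sqrt{51}}{780} - \frac{185}{9}\right) - \frac{1}{2}} = \frac{1}{\left(- \frac{185}{9} - \frac{i \sqrt{51}}{780}\right) - \frac{1}{2}} = \frac{1}{- \frac{379}{18} - \frac{i \sqrt{51}}{780}}$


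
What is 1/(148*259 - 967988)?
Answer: -1/929656 ≈ -1.0757e-6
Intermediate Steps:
1/(148*259 - 967988) = 1/(38332 - 967988) = 1/(-929656) = -1/929656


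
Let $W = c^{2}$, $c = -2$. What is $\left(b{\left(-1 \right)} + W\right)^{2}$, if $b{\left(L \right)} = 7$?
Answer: $121$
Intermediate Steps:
$W = 4$ ($W = \left(-2\right)^{2} = 4$)
$\left(b{\left(-1 \right)} + W\right)^{2} = \left(7 + 4\right)^{2} = 11^{2} = 121$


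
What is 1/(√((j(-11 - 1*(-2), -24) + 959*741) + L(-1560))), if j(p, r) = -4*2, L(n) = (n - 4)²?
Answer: √3156707/3156707 ≈ 0.00056284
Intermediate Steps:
L(n) = (-4 + n)²
j(p, r) = -8
1/(√((j(-11 - 1*(-2), -24) + 959*741) + L(-1560))) = 1/(√((-8 + 959*741) + (-4 - 1560)²)) = 1/(√((-8 + 710619) + (-1564)²)) = 1/(√(710611 + 2446096)) = 1/(√3156707) = √3156707/3156707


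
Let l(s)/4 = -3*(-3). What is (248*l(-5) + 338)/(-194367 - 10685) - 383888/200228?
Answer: -10071539353/5132143982 ≈ -1.9624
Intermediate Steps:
l(s) = 36 (l(s) = 4*(-3*(-3)) = 4*9 = 36)
(248*l(-5) + 338)/(-194367 - 10685) - 383888/200228 = (248*36 + 338)/(-194367 - 10685) - 383888/200228 = (8928 + 338)/(-205052) - 383888*1/200228 = 9266*(-1/205052) - 95972/50057 = -4633/102526 - 95972/50057 = -10071539353/5132143982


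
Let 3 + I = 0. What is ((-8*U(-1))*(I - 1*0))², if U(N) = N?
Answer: 576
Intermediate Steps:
I = -3 (I = -3 + 0 = -3)
((-8*U(-1))*(I - 1*0))² = ((-8*(-1))*(-3 - 1*0))² = (8*(-3 + 0))² = (8*(-3))² = (-24)² = 576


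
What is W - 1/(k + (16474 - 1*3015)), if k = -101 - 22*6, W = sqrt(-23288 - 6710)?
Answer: -1/13226 + I*sqrt(29998) ≈ -7.5609e-5 + 173.2*I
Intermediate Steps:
W = I*sqrt(29998) (W = sqrt(-29998) = I*sqrt(29998) ≈ 173.2*I)
k = -233 (k = -101 - 132 = -233)
W - 1/(k + (16474 - 1*3015)) = I*sqrt(29998) - 1/(-233 + (16474 - 1*3015)) = I*sqrt(29998) - 1/(-233 + (16474 - 3015)) = I*sqrt(29998) - 1/(-233 + 13459) = I*sqrt(29998) - 1/13226 = -1/13226 + I*sqrt(29998)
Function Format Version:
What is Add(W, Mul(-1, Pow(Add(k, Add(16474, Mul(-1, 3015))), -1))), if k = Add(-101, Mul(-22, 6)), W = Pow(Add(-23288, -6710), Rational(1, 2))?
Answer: Add(Rational(-1, 13226), Mul(I, Pow(29998, Rational(1, 2)))) ≈ Add(-7.5609e-5, Mul(173.20, I))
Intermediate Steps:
W = Mul(I, Pow(29998, Rational(1, 2))) (W = Pow(-29998, Rational(1, 2)) = Mul(I, Pow(29998, Rational(1, 2))) ≈ Mul(173.20, I))
k = -233 (k = Add(-101, -132) = -233)
Add(W, Mul(-1, Pow(Add(k, Add(16474, Mul(-1, 3015))), -1))) = Add(Mul(I, Pow(29998, Rational(1, 2))), Mul(-1, Pow(Add(-233, Add(16474, Mul(-1, 3015))), -1))) = Add(Mul(I, Pow(29998, Rational(1, 2))), Mul(-1, Pow(Add(-233, Add(16474, -3015)), -1))) = Add(Mul(I, Pow(29998, Rational(1, 2))), Mul(-1, Pow(Add(-233, 13459), -1))) = Add(Mul(I, Pow(29998, Rational(1, 2))), Mul(-1, Pow(13226, -1))) = Add(Mul(I, Pow(29998, Rational(1, 2))), Mul(-1, Rational(1, 13226))) = Add(Mul(I, Pow(29998, Rational(1, 2))), Rational(-1, 13226)) = Add(Rational(-1, 13226), Mul(I, Pow(29998, Rational(1, 2))))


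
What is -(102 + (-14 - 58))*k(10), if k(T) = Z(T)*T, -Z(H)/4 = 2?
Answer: 2400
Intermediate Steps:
Z(H) = -8 (Z(H) = -4*2 = -8)
k(T) = -8*T
-(102 + (-14 - 58))*k(10) = -(102 + (-14 - 58))*(-8*10) = -(102 - 72)*(-80) = -30*(-80) = -1*(-2400) = 2400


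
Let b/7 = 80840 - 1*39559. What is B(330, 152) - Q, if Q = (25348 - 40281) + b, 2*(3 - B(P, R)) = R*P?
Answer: -299111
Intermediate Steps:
B(P, R) = 3 - P*R/2 (B(P, R) = 3 - R*P/2 = 3 - P*R/2)
b = 288967 (b = 7*(80840 - 1*39559) = 7*(80840 - 39559) = 7*41281 = 288967)
Q = 274034 (Q = (25348 - 40281) + 288967 = -14933 + 288967 = 274034)
B(330, 152) - Q = (3 - ½*330*152) - 1*274034 = (3 - 25080) - 274034 = -25077 - 274034 = -299111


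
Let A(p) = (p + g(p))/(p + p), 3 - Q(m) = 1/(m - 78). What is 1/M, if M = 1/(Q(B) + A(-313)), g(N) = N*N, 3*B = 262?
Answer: -4287/28 ≈ -153.11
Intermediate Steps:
B = 262/3 (B = (1/3)*262 = 262/3 ≈ 87.333)
g(N) = N**2
Q(m) = 3 - 1/(-78 + m) (Q(m) = 3 - 1/(m - 78) = 3 - 1/(-78 + m))
A(p) = (p + p**2)/(2*p) (A(p) = (p + p**2)/(p + p) = (p + p**2)/((2*p)) = (p + p**2)*(1/(2*p)) = (p + p**2)/(2*p))
M = -28/4287 (M = 1/((-235 + 3*(262/3))/(-78 + 262/3) + (1/2 + (1/2)*(-313))) = 1/((-235 + 262)/(28/3) + (1/2 - 313/2)) = 1/((3/28)*27 - 156) = 1/(81/28 - 156) = 1/(-4287/28) = -28/4287 ≈ -0.0065314)
1/M = 1/(-28/4287) = -4287/28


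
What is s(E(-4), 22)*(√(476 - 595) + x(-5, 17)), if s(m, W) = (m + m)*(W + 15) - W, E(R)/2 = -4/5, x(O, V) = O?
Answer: 702 - 702*I*√119/5 ≈ 702.0 - 1531.6*I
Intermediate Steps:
E(R) = -8/5 (E(R) = 2*(-4/5) = 2*(-4*⅕) = 2*(-⅘) = -8/5)
s(m, W) = -W + 2*m*(15 + W) (s(m, W) = (2*m)*(15 + W) - W = 2*m*(15 + W) - W = -W + 2*m*(15 + W))
s(E(-4), 22)*(√(476 - 595) + x(-5, 17)) = (-1*22 + 30*(-8/5) + 2*22*(-8/5))*(√(476 - 595) - 5) = (-22 - 48 - 352/5)*(√(-119) - 5) = -702*(I*√119 - 5)/5 = -702*(-5 + I*√119)/5 = 702 - 702*I*√119/5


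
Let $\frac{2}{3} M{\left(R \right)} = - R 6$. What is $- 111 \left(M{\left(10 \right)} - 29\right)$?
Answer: $13209$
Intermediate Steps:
$M{\left(R \right)} = - 9 R$ ($M{\left(R \right)} = \frac{3 - R 6}{2} = \frac{3 \left(- 6 R\right)}{2} = - 9 R$)
$- 111 \left(M{\left(10 \right)} - 29\right) = - 111 \left(\left(-9\right) 10 - 29\right) = - 111 \left(-90 - 29\right) = \left(-111\right) \left(-119\right) = 13209$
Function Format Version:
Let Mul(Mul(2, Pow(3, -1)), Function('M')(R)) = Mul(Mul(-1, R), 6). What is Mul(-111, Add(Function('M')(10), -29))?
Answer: 13209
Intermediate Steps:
Function('M')(R) = Mul(-9, R) (Function('M')(R) = Mul(Rational(3, 2), Mul(Mul(-1, R), 6)) = Mul(Rational(3, 2), Mul(-6, R)) = Mul(-9, R))
Mul(-111, Add(Function('M')(10), -29)) = Mul(-111, Add(Mul(-9, 10), -29)) = Mul(-111, Add(-90, -29)) = Mul(-111, -119) = 13209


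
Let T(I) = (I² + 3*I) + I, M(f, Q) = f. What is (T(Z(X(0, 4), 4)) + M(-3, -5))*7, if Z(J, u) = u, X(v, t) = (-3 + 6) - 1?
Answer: 203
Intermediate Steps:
X(v, t) = 2 (X(v, t) = 3 - 1 = 2)
T(I) = I² + 4*I
(T(Z(X(0, 4), 4)) + M(-3, -5))*7 = (4*(4 + 4) - 3)*7 = (4*8 - 3)*7 = (32 - 3)*7 = 29*7 = 203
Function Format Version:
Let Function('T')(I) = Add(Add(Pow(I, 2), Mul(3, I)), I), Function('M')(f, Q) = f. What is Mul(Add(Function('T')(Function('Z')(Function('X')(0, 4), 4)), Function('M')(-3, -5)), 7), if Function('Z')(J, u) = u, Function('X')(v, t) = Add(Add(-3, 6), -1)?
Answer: 203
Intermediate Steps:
Function('X')(v, t) = 2 (Function('X')(v, t) = Add(3, -1) = 2)
Function('T')(I) = Add(Pow(I, 2), Mul(4, I))
Mul(Add(Function('T')(Function('Z')(Function('X')(0, 4), 4)), Function('M')(-3, -5)), 7) = Mul(Add(Mul(4, Add(4, 4)), -3), 7) = Mul(Add(Mul(4, 8), -3), 7) = Mul(Add(32, -3), 7) = Mul(29, 7) = 203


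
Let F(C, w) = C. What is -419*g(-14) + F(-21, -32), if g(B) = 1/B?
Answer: 125/14 ≈ 8.9286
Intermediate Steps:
-419*g(-14) + F(-21, -32) = -419/(-14) - 21 = -419*(-1/14) - 21 = 419/14 - 21 = 125/14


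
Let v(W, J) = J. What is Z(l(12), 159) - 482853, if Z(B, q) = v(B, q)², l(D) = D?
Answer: -457572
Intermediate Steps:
Z(B, q) = q²
Z(l(12), 159) - 482853 = 159² - 482853 = 25281 - 482853 = -457572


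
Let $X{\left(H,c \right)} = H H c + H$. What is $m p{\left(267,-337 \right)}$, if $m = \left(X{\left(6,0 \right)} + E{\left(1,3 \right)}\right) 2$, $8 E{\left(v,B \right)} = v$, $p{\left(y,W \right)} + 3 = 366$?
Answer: $\frac{17787}{4} \approx 4446.8$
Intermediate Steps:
$X{\left(H,c \right)} = H + c H^{2}$ ($X{\left(H,c \right)} = H^{2} c + H = c H^{2} + H = H + c H^{2}$)
$p{\left(y,W \right)} = 363$ ($p{\left(y,W \right)} = -3 + 366 = 363$)
$E{\left(v,B \right)} = \frac{v}{8}$
$m = \frac{49}{4}$ ($m = \left(6 \left(1 + 6 \cdot 0\right) + \frac{1}{8} \cdot 1\right) 2 = \left(6 \left(1 + 0\right) + \frac{1}{8}\right) 2 = \left(6 \cdot 1 + \frac{1}{8}\right) 2 = \left(6 + \frac{1}{8}\right) 2 = \frac{49}{8} \cdot 2 = \frac{49}{4} \approx 12.25$)
$m p{\left(267,-337 \right)} = \frac{49}{4} \cdot 363 = \frac{17787}{4}$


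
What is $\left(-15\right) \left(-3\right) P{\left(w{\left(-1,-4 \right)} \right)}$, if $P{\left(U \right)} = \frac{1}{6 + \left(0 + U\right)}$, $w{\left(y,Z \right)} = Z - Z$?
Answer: $\frac{15}{2} \approx 7.5$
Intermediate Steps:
$w{\left(y,Z \right)} = 0$
$P{\left(U \right)} = \frac{1}{6 + U}$
$\left(-15\right) \left(-3\right) P{\left(w{\left(-1,-4 \right)} \right)} = \frac{\left(-15\right) \left(-3\right)}{6 + 0} = \frac{45}{6} = 45 \cdot \frac{1}{6} = \frac{15}{2}$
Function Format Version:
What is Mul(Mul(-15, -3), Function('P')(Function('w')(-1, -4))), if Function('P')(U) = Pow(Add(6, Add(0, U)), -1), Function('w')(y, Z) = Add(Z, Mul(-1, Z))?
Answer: Rational(15, 2) ≈ 7.5000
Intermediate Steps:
Function('w')(y, Z) = 0
Function('P')(U) = Pow(Add(6, U), -1)
Mul(Mul(-15, -3), Function('P')(Function('w')(-1, -4))) = Mul(Mul(-15, -3), Pow(Add(6, 0), -1)) = Mul(45, Pow(6, -1)) = Mul(45, Rational(1, 6)) = Rational(15, 2)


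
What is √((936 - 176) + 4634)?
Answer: √5394 ≈ 73.444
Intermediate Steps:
√((936 - 176) + 4634) = √(760 + 4634) = √5394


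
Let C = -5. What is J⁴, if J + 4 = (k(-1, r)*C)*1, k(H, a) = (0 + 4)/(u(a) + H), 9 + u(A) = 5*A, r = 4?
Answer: 1296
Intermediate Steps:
u(A) = -9 + 5*A
k(H, a) = 4/(-9 + H + 5*a) (k(H, a) = (0 + 4)/((-9 + 5*a) + H) = 4/(-9 + H + 5*a))
J = -6 (J = -4 + ((4/(-9 - 1 + 5*4))*(-5))*1 = -4 + ((4/(-9 - 1 + 20))*(-5))*1 = -4 + ((4/10)*(-5))*1 = -4 + ((4*(⅒))*(-5))*1 = -4 + ((⅖)*(-5))*1 = -4 - 2*1 = -4 - 2 = -6)
J⁴ = (-6)⁴ = 1296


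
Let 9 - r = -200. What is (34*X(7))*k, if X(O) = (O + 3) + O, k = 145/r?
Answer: 83810/209 ≈ 401.00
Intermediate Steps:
r = 209 (r = 9 - 1*(-200) = 9 + 200 = 209)
k = 145/209 ≈ 0.69378
X(O) = 3 + 2*O (X(O) = (3 + O) + O = 3 + 2*O)
(34*X(7))*k = (34*(3 + 2*7))*(145/209) = (34*(3 + 14))*(145/209) = (34*17)*(145/209) = 578*(145/209) = 83810/209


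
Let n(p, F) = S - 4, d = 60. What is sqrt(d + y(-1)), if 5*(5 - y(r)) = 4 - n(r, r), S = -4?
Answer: sqrt(1565)/5 ≈ 7.9120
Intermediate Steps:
n(p, F) = -8 (n(p, F) = -4 - 4 = -8)
y(r) = 13/5 (y(r) = 5 - (4 - 1*(-8))/5 = 5 - (4 + 8)/5 = 5 - 1/5*12 = 5 - 12/5 = 13/5)
sqrt(d + y(-1)) = sqrt(60 + 13/5) = sqrt(313/5) = sqrt(1565)/5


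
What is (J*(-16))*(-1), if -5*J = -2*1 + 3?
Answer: -16/5 ≈ -3.2000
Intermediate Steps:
J = -⅕ (J = -(-2*1 + 3)/5 = -(-2 + 3)/5 = -⅕*1 = -⅕ ≈ -0.20000)
(J*(-16))*(-1) = -⅕*(-16)*(-1) = (16/5)*(-1) = -16/5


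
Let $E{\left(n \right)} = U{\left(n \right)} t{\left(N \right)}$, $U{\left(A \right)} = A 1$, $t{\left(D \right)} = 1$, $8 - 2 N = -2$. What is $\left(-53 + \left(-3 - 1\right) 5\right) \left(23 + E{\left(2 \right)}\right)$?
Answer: $-1825$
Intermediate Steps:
$N = 5$ ($N = 4 - -1 = 4 + 1 = 5$)
$U{\left(A \right)} = A$
$E{\left(n \right)} = n$ ($E{\left(n \right)} = n 1 = n$)
$\left(-53 + \left(-3 - 1\right) 5\right) \left(23 + E{\left(2 \right)}\right) = \left(-53 + \left(-3 - 1\right) 5\right) \left(23 + 2\right) = \left(-53 - 20\right) 25 = \left(-73\right) 25 = -1825$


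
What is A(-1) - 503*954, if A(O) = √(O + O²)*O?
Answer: -479862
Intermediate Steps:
A(O) = O*√(O + O²)
A(-1) - 503*954 = -√(-(1 - 1)) - 503*954 = -√(-1*0) - 479862 = -√0 - 479862 = -1*0 - 479862 = 0 - 479862 = -479862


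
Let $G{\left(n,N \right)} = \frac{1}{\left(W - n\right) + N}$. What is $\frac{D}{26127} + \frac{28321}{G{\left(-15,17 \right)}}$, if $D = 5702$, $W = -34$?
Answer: $- \frac{1479879832}{26127} \approx -56642.0$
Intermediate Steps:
$G{\left(n,N \right)} = \frac{1}{-34 + N - n}$ ($G{\left(n,N \right)} = \frac{1}{\left(-34 - n\right) + N} = \frac{1}{-34 + N - n}$)
$\frac{D}{26127} + \frac{28321}{G{\left(-15,17 \right)}} = \frac{5702}{26127} + \frac{28321}{\left(-1\right) \frac{1}{34 - 15 - 17}} = 5702 \cdot \frac{1}{26127} + \frac{28321}{\left(-1\right) \frac{1}{34 - 15 - 17}} = \frac{5702}{26127} + \frac{28321}{\left(-1\right) \frac{1}{2}} = \frac{5702}{26127} + \frac{28321}{- \frac{1}{2}} = \frac{5702}{26127} + 28321 \left(-2\right) = \frac{5702}{26127} - 56642 = - \frac{1479879832}{26127}$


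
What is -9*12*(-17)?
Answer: 1836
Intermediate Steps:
-9*12*(-17) = -108*(-17) = 1836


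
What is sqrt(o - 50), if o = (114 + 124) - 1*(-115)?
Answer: sqrt(303) ≈ 17.407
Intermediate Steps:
o = 353 (o = 238 + 115 = 353)
sqrt(o - 50) = sqrt(353 - 50) = sqrt(303)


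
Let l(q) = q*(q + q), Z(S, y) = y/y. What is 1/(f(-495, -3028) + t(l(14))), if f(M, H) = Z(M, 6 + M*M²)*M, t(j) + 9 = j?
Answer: -1/112 ≈ -0.0089286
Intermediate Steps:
Z(S, y) = 1
l(q) = 2*q² (l(q) = q*(2*q) = 2*q²)
t(j) = -9 + j
f(M, H) = M (f(M, H) = 1*M = M)
1/(f(-495, -3028) + t(l(14))) = 1/(-495 + (-9 + 2*14²)) = 1/(-495 + (-9 + 2*196)) = 1/(-495 + (-9 + 392)) = 1/(-495 + 383) = 1/(-112) = -1/112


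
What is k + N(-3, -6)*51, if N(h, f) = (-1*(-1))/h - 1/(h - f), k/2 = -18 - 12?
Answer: -94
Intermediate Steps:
k = -60 (k = 2*(-18 - 12) = 2*(-30) = -60)
N(h, f) = 1/h - 1/(h - f)
k + N(-3, -6)*51 = -60 - 6/(-3*(-6 - 1*(-3)))*51 = -60 - 6*(-1/3)/(-6 + 3)*51 = -60 - 6*(-1/3)/(-3)*51 = -60 - 6*(-1/3)*(-1/3)*51 = -60 - 2/3*51 = -60 - 34 = -94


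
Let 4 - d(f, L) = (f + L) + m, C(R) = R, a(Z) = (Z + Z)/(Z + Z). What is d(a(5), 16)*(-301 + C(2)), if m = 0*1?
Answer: 3887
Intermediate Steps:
a(Z) = 1 (a(Z) = (2*Z)/((2*Z)) = (2*Z)*(1/(2*Z)) = 1)
m = 0
d(f, L) = 4 - L - f (d(f, L) = 4 - ((f + L) + 0) = 4 - ((L + f) + 0) = 4 - (L + f) = 4 + (-L - f) = 4 - L - f)
d(a(5), 16)*(-301 + C(2)) = (4 - 1*16 - 1*1)*(-301 + 2) = (4 - 16 - 1)*(-299) = -13*(-299) = 3887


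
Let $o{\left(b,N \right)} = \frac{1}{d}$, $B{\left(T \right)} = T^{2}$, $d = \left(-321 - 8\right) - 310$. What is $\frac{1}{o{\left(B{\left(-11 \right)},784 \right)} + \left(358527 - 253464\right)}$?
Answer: $\frac{639}{67135256} \approx 9.5181 \cdot 10^{-6}$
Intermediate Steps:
$d = -639$ ($d = -329 - 310 = -639$)
$o{\left(b,N \right)} = - \frac{1}{639}$ ($o{\left(b,N \right)} = \frac{1}{-639} = - \frac{1}{639}$)
$\frac{1}{o{\left(B{\left(-11 \right)},784 \right)} + \left(358527 - 253464\right)} = \frac{1}{- \frac{1}{639} + \left(358527 - 253464\right)} = \frac{1}{- \frac{1}{639} + 105063} = \frac{1}{\frac{67135256}{639}} = \frac{639}{67135256}$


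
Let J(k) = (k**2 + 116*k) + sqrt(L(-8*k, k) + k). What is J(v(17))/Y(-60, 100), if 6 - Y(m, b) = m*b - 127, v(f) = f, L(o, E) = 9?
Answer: 2261/6133 + sqrt(26)/6133 ≈ 0.36949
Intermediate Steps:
J(k) = k**2 + sqrt(9 + k) + 116*k (J(k) = (k**2 + 116*k) + sqrt(9 + k) = k**2 + sqrt(9 + k) + 116*k)
Y(m, b) = 133 - b*m (Y(m, b) = 6 - (m*b - 127) = 6 - (b*m - 127) = 6 - (-127 + b*m) = 6 + (127 - b*m) = 133 - b*m)
J(v(17))/Y(-60, 100) = (17**2 + sqrt(9 + 17) + 116*17)/(133 - 1*100*(-60)) = (289 + sqrt(26) + 1972)/(133 + 6000) = (2261 + sqrt(26))/6133 = (2261 + sqrt(26))*(1/6133) = 2261/6133 + sqrt(26)/6133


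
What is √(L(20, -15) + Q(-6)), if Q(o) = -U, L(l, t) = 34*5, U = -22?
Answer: 8*√3 ≈ 13.856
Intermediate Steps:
U = -22 (U = -1*22 = -22)
L(l, t) = 170
Q(o) = 22 (Q(o) = -1*(-22) = 22)
√(L(20, -15) + Q(-6)) = √(170 + 22) = √192 = 8*√3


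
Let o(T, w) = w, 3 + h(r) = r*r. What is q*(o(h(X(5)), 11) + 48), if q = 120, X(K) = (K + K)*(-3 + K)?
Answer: 7080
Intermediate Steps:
X(K) = 2*K*(-3 + K) (X(K) = (2*K)*(-3 + K) = 2*K*(-3 + K))
h(r) = -3 + r² (h(r) = -3 + r*r = -3 + r²)
q*(o(h(X(5)), 11) + 48) = 120*(11 + 48) = 120*59 = 7080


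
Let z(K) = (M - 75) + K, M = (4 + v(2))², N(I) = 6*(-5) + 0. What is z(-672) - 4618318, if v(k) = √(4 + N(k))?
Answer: -4619075 + 8*I*√26 ≈ -4.6191e+6 + 40.792*I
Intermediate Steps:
N(I) = -30 (N(I) = -30 + 0 = -30)
v(k) = I*√26 (v(k) = √(4 - 30) = √(-26) = I*√26)
M = (4 + I*√26)² ≈ -10.0 + 40.792*I
z(K) = -75 + K + (4 + I*√26)² (z(K) = ((4 + I*√26)² - 75) + K = (-75 + (4 + I*√26)²) + K = -75 + K + (4 + I*√26)²)
z(-672) - 4618318 = (-85 - 672 + 8*I*√26) - 4618318 = (-757 + 8*I*√26) - 4618318 = -4619075 + 8*I*√26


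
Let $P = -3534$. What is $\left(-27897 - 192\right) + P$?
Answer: $-31623$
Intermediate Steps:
$\left(-27897 - 192\right) + P = \left(-27897 - 192\right) - 3534 = -28089 - 3534 = -31623$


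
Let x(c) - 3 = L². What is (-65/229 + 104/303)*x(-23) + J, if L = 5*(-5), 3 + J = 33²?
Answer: 77942270/69387 ≈ 1123.3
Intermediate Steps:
J = 1086 (J = -3 + 33² = -3 + 1089 = 1086)
L = -25
x(c) = 628 (x(c) = 3 + (-25)² = 3 + 625 = 628)
(-65/229 + 104/303)*x(-23) + J = (-65/229 + 104/303)*628 + 1086 = (4121/69387)*628 + 1086 = 2587988/69387 + 1086 = 77942270/69387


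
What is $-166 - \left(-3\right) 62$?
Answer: $20$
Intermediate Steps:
$-166 - \left(-3\right) 62 = -166 - -186 = -166 + 186 = 20$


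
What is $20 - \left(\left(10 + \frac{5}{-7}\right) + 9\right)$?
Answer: $\frac{12}{7} \approx 1.7143$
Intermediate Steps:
$20 - \left(\left(10 + \frac{5}{-7}\right) + 9\right) = 20 - \left(\left(10 + 5 \left(- \frac{1}{7}\right)\right) + 9\right) = 20 - \left(\left(10 - \frac{5}{7}\right) + 9\right) = 20 - \left(\frac{65}{7} + 9\right) = 20 - \frac{128}{7} = \frac{12}{7}$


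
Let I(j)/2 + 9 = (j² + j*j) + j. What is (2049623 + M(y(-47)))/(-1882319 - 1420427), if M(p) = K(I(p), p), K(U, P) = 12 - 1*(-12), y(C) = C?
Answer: -2049647/3302746 ≈ -0.62059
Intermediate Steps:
I(j) = -18 + 2*j + 4*j² (I(j) = -18 + 2*((j² + j*j) + j) = -18 + 2*((j² + j²) + j) = -18 + 2*(2*j² + j) = -18 + 2*(j + 2*j²) = -18 + (2*j + 4*j²) = -18 + 2*j + 4*j²)
K(U, P) = 24 (K(U, P) = 12 + 12 = 24)
M(p) = 24
(2049623 + M(y(-47)))/(-1882319 - 1420427) = (2049623 + 24)/(-1882319 - 1420427) = 2049647/(-3302746) = 2049647*(-1/3302746) = -2049647/3302746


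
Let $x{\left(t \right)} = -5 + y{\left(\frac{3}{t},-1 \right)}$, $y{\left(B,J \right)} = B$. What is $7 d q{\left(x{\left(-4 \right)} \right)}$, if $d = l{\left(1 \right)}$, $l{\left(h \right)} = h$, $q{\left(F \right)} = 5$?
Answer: $35$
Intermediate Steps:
$x{\left(t \right)} = -5 + \frac{3}{t}$
$d = 1$
$7 d q{\left(x{\left(-4 \right)} \right)} = 7 \cdot 1 \cdot 5 = 7 \cdot 5 = 35$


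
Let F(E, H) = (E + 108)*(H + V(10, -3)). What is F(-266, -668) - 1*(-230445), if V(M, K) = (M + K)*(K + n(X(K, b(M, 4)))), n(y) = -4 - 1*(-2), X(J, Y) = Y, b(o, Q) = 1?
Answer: 341519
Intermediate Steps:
n(y) = -2 (n(y) = -4 + 2 = -2)
V(M, K) = (-2 + K)*(K + M) (V(M, K) = (M + K)*(K - 2) = (K + M)*(-2 + K) = (-2 + K)*(K + M))
F(E, H) = (-35 + H)*(108 + E) (F(E, H) = (E + 108)*(H + ((-3)² - 2*(-3) - 2*10 - 3*10)) = (108 + E)*(H + (9 + 6 - 20 - 30)) = (108 + E)*(H - 35) = (108 + E)*(-35 + H) = (-35 + H)*(108 + E))
F(-266, -668) - 1*(-230445) = (-3780 - 35*(-266) + 108*(-668) - 266*(-668)) - 1*(-230445) = (-3780 + 9310 - 72144 + 177688) + 230445 = 111074 + 230445 = 341519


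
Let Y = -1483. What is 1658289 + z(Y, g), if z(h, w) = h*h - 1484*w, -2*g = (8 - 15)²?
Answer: 3893936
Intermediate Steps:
g = -49/2 (g = -(8 - 15)²/2 = -½*(-7)² = -½*49 = -49/2 ≈ -24.500)
z(h, w) = h² - 1484*w
1658289 + z(Y, g) = 1658289 + ((-1483)² - 1484*(-49/2)) = 1658289 + (2199289 + 36358) = 1658289 + 2235647 = 3893936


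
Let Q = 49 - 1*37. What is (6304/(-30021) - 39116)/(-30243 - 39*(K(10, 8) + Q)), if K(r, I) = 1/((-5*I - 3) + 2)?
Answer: 12036654335/9449950338 ≈ 1.2737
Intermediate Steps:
Q = 12 (Q = 49 - 37 = 12)
K(r, I) = 1/(-1 - 5*I) (K(r, I) = 1/((-3 - 5*I) + 2) = 1/(-1 - 5*I))
(6304/(-30021) - 39116)/(-30243 - 39*(K(10, 8) + Q)) = (6304/(-30021) - 39116)/(-30243 - 39*(-1/(1 + 5*8) + 12)) = (6304*(-1/30021) - 39116)/(-30243 - 39*(-1/(1 + 40) + 12)) = (-6304/30021 - 39116)/(-30243 - 39*(-1/41 + 12)) = -1174307740/(30021*(-30243 - 39*(-1*1/41 + 12))) = -1174307740/(30021*(-30243 - 39*(-1/41 + 12))) = -1174307740/(30021*(-30243 - 39*491/41)) = -1174307740/(30021*(-30243 - 19149/41)) = -1174307740/(30021*(-1259112/41)) = -1174307740/30021*(-41/1259112) = 12036654335/9449950338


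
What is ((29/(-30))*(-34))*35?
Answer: 3451/3 ≈ 1150.3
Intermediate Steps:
((29/(-30))*(-34))*35 = ((29*(-1/30))*(-34))*35 = -29/30*(-34)*35 = (493/15)*35 = 3451/3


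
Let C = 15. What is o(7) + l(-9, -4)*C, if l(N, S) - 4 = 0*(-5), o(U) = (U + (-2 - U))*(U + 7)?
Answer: 32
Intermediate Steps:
o(U) = -14 - 2*U (o(U) = -2*(7 + U) = -14 - 2*U)
l(N, S) = 4 (l(N, S) = 4 + 0*(-5) = 4 + 0 = 4)
o(7) + l(-9, -4)*C = (-14 - 2*7) + 4*15 = (-14 - 14) + 60 = -28 + 60 = 32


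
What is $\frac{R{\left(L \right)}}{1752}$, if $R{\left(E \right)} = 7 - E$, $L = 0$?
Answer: $\frac{7}{1752} \approx 0.0039954$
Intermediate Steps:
$\frac{R{\left(L \right)}}{1752} = \frac{7 - 0}{1752} = \left(7 + 0\right) \frac{1}{1752} = 7 \cdot \frac{1}{1752} = \frac{7}{1752}$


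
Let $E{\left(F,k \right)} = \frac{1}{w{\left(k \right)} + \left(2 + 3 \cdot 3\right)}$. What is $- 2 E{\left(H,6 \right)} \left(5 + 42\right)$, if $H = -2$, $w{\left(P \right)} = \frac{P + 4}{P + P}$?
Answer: $- \frac{564}{71} \approx -7.9437$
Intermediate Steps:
$w{\left(P \right)} = \frac{4 + P}{2 P}$
$E{\left(F,k \right)} = \frac{1}{11 + \frac{4 + k}{2 k}}$ ($E{\left(F,k \right)} = \frac{1}{\frac{4 + k}{2 k} + \left(2 + 3 \cdot 3\right)} = \frac{1}{\frac{4 + k}{2 k} + \left(2 + 9\right)} = \frac{1}{\frac{4 + k}{2 k} + 11} = \frac{1}{11 + \frac{4 + k}{2 k}}$)
$- 2 E{\left(H,6 \right)} \left(5 + 42\right) = - 2 \cdot 2 \cdot 6 \frac{1}{4 + 23 \cdot 6} \left(5 + 42\right) = - 2 \cdot 2 \cdot 6 \frac{1}{4 + 138} \cdot 47 = - 2 \cdot 2 \cdot 6 \cdot \frac{1}{142} \cdot 47 = - 2 \cdot \frac{6}{71} \cdot 47 = \left(-2\right) \frac{282}{71} = - \frac{564}{71}$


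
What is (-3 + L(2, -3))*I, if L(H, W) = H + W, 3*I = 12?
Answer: -16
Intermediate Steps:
I = 4 (I = (1/3)*12 = 4)
(-3 + L(2, -3))*I = (-3 + (2 - 3))*4 = (-3 - 1)*4 = -4*4 = -16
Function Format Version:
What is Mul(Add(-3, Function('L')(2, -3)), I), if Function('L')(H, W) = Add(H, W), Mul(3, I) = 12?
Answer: -16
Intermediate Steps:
I = 4 (I = Mul(Rational(1, 3), 12) = 4)
Mul(Add(-3, Function('L')(2, -3)), I) = Mul(Add(-3, Add(2, -3)), 4) = Mul(Add(-3, -1), 4) = Mul(-4, 4) = -16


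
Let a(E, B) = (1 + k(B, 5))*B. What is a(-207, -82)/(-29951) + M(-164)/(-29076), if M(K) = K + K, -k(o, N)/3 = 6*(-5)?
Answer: 56697260/217713819 ≈ 0.26042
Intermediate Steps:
k(o, N) = 90 (k(o, N) = -18*(-5) = -3*(-30) = 90)
a(E, B) = 91*B (a(E, B) = (1 + 90)*B = 91*B)
M(K) = 2*K
a(-207, -82)/(-29951) + M(-164)/(-29076) = (91*(-82))/(-29951) + (2*(-164))/(-29076) = -7462*(-1/29951) - 328*(-1/29076) = 7462/29951 + 82/7269 = 56697260/217713819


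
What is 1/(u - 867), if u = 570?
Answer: -1/297 ≈ -0.0033670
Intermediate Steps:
1/(u - 867) = 1/(570 - 867) = 1/(-297) = -1/297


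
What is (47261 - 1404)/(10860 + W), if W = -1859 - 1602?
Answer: 6551/1057 ≈ 6.1977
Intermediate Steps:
W = -3461
(47261 - 1404)/(10860 + W) = (47261 - 1404)/(10860 - 3461) = 45857/7399 = 45857*(1/7399) = 6551/1057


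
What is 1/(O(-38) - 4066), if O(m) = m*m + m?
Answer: -1/2660 ≈ -0.00037594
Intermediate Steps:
O(m) = m + m² (O(m) = m² + m = m + m²)
1/(O(-38) - 4066) = 1/(-38*(1 - 38) - 4066) = 1/(-38*(-37) - 4066) = 1/(1406 - 4066) = 1/(-2660) = -1/2660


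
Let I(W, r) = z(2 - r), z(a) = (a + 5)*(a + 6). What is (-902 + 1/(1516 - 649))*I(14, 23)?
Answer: -62562640/289 ≈ -2.1648e+5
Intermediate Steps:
z(a) = (5 + a)*(6 + a)
I(W, r) = 52 + (2 - r)**2 - 11*r (I(W, r) = 30 + (2 - r)**2 + 11*(2 - r) = 30 + (2 - r)**2 + (22 - 11*r) = 52 + (2 - r)**2 - 11*r)
(-902 + 1/(1516 - 649))*I(14, 23) = (-902 + 1/(1516 - 649))*(56 + 23**2 - 15*23) = (-902 + 1/867)*(56 + 529 - 345) = (-902 + 1/867)*240 = -782033/867*240 = -62562640/289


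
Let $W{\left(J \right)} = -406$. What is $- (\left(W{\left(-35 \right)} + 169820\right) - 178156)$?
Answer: $8742$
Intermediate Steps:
$- (\left(W{\left(-35 \right)} + 169820\right) - 178156) = - (\left(-406 + 169820\right) - 178156) = - (169414 - 178156) = \left(-1\right) \left(-8742\right) = 8742$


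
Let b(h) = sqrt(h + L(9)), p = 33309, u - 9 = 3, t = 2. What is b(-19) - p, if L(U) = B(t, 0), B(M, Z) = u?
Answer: -33309 + I*sqrt(7) ≈ -33309.0 + 2.6458*I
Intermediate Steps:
u = 12 (u = 9 + 3 = 12)
B(M, Z) = 12
L(U) = 12
b(h) = sqrt(12 + h) (b(h) = sqrt(h + 12) = sqrt(12 + h))
b(-19) - p = sqrt(12 - 19) - 1*33309 = sqrt(-7) - 33309 = I*sqrt(7) - 33309 = -33309 + I*sqrt(7)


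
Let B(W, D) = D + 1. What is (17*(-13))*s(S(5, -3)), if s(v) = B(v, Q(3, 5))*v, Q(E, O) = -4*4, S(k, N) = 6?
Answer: 19890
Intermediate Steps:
Q(E, O) = -16
B(W, D) = 1 + D
s(v) = -15*v (s(v) = (1 - 16)*v = -15*v)
(17*(-13))*s(S(5, -3)) = (17*(-13))*(-15*6) = -221*(-90) = 19890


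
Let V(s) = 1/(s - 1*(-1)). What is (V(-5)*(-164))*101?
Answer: 4141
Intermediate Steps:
V(s) = 1/(1 + s) (V(s) = 1/(s + 1) = 1/(1 + s))
(V(-5)*(-164))*101 = (-164/(1 - 5))*101 = (-164/(-4))*101 = -¼*(-164)*101 = 41*101 = 4141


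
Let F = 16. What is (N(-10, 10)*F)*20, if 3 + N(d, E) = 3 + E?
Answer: 3200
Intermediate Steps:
N(d, E) = E (N(d, E) = -3 + (3 + E) = E)
(N(-10, 10)*F)*20 = (10*16)*20 = 160*20 = 3200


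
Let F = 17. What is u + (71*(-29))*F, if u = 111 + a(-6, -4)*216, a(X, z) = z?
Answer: -35756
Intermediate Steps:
u = -753 (u = 111 - 4*216 = 111 - 864 = -753)
u + (71*(-29))*F = -753 + (71*(-29))*17 = -753 - 2059*17 = -753 - 35003 = -35756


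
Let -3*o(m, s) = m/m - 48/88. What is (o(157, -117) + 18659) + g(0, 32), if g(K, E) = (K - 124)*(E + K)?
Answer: 484798/33 ≈ 14691.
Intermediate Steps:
g(K, E) = (-124 + K)*(E + K)
o(m, s) = -5/33 (o(m, s) = -(m/m - 48/88)/3 = -(1 - 48*1/88)/3 = -(1 - 6/11)/3 = -⅓*5/11 = -5/33)
(o(157, -117) + 18659) + g(0, 32) = (-5/33 + 18659) + (0² - 124*32 - 124*0 + 32*0) = 615742/33 + (0 - 3968 + 0 + 0) = 615742/33 - 3968 = 484798/33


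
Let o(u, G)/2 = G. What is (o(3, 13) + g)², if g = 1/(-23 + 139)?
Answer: 9102289/13456 ≈ 676.45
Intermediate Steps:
o(u, G) = 2*G
g = 1/116 ≈ 0.0086207
(o(3, 13) + g)² = (2*13 + 1/116)² = (26 + 1/116)² = (3017/116)² = 9102289/13456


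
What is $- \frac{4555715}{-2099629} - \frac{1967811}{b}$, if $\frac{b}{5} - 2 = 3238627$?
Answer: $\frac{23213226843852}{11333198947735} \approx 2.0482$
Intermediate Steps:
$b = 16193145$ ($b = 10 + 5 \cdot 3238627 = 10 + 16193135 = 16193145$)
$- \frac{4555715}{-2099629} - \frac{1967811}{b} = - \frac{4555715}{-2099629} - \frac{1967811}{16193145} = \left(-4555715\right) \left(- \frac{1}{2099629}\right) - \frac{655937}{5397715} = \frac{4555715}{2099629} - \frac{655937}{5397715} = \frac{23213226843852}{11333198947735}$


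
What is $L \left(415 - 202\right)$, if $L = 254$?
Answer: $54102$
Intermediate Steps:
$L \left(415 - 202\right) = 254 \left(415 - 202\right) = 254 \cdot 213 = 54102$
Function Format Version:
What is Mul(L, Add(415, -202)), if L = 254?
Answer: 54102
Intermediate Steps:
Mul(L, Add(415, -202)) = Mul(254, Add(415, -202)) = Mul(254, 213) = 54102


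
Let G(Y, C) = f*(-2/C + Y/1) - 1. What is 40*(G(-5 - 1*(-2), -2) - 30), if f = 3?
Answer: -1480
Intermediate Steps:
G(Y, C) = -1 - 6/C + 3*Y (G(Y, C) = 3*(-2/C + Y/1) - 1 = 3*(-2/C + Y*1) - 1 = 3*(-2/C + Y) - 1 = 3*(Y - 2/C) - 1 = (-6/C + 3*Y) - 1 = -1 - 6/C + 3*Y)
40*(G(-5 - 1*(-2), -2) - 30) = 40*((-1 - 6/(-2) + 3*(-5 - 1*(-2))) - 30) = 40*((-1 - 6*(-½) + 3*(-5 + 2)) - 30) = 40*((-1 + 3 + 3*(-3)) - 30) = 40*((-1 + 3 - 9) - 30) = 40*(-7 - 30) = 40*(-37) = -1480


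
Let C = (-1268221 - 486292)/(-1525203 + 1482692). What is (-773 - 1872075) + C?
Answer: -79614886815/42511 ≈ -1.8728e+6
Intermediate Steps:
C = 1754513/42511 (C = -1754513/(-42511) = -1754513*(-1/42511) = 1754513/42511 ≈ 41.272)
(-773 - 1872075) + C = (-773 - 1872075) + 1754513/42511 = -1872848 + 1754513/42511 = -79614886815/42511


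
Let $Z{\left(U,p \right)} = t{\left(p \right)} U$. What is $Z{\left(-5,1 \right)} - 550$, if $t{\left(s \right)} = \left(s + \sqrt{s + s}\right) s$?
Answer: $-555 - 5 \sqrt{2} \approx -562.07$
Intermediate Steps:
$t{\left(s \right)} = s \left(s + \sqrt{2} \sqrt{s}\right)$ ($t{\left(s \right)} = \left(s + \sqrt{2 s}\right) s = \left(s + \sqrt{2} \sqrt{s}\right) s = s \left(s + \sqrt{2} \sqrt{s}\right)$)
$Z{\left(U,p \right)} = U \left(p^{2} + \sqrt{2} p^{\frac{3}{2}}\right)$ ($Z{\left(U,p \right)} = \left(p^{2} + \sqrt{2} p^{\frac{3}{2}}\right) U = U \left(p^{2} + \sqrt{2} p^{\frac{3}{2}}\right)$)
$Z{\left(-5,1 \right)} - 550 = - 5 \left(1^{2} + \sqrt{2} \cdot 1^{\frac{3}{2}}\right) - 550 = - 5 \left(1 + \sqrt{2} \cdot 1\right) - 550 = - 5 \left(1 + \sqrt{2}\right) - 550 = \left(-5 - 5 \sqrt{2}\right) - 550 = -555 - 5 \sqrt{2}$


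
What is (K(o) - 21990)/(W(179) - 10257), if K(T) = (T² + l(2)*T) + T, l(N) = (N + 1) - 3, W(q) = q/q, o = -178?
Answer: -2379/2564 ≈ -0.92785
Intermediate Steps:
W(q) = 1
l(N) = -2 + N (l(N) = (1 + N) - 3 = -2 + N)
K(T) = T + T² (K(T) = (T² + (-2 + 2)*T) + T = (T² + 0*T) + T = (T² + 0) + T = T² + T = T + T²)
(K(o) - 21990)/(W(179) - 10257) = (-178*(1 - 178) - 21990)/(1 - 10257) = (-178*(-177) - 21990)/(-10256) = (31506 - 21990)*(-1/10256) = 9516*(-1/10256) = -2379/2564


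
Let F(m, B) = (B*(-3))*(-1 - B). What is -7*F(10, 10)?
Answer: -2310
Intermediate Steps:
F(m, B) = -3*B*(-1 - B) (F(m, B) = (-3*B)*(-1 - B) = -3*B*(-1 - B))
-7*F(10, 10) = -21*10*(1 + 10) = -21*10*11 = -7*330 = -2310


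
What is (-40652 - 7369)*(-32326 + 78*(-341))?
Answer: 2829589404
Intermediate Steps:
(-40652 - 7369)*(-32326 + 78*(-341)) = -48021*(-32326 - 26598) = -48021*(-58924) = 2829589404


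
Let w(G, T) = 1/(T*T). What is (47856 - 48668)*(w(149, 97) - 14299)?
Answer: 109245903480/9409 ≈ 1.1611e+7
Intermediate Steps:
w(G, T) = T⁻² (w(G, T) = 1/(T²) = T⁻²)
(47856 - 48668)*(w(149, 97) - 14299) = (47856 - 48668)*(97⁻² - 14299) = -812*(1/9409 - 14299) = -812*(-134539290/9409) = 109245903480/9409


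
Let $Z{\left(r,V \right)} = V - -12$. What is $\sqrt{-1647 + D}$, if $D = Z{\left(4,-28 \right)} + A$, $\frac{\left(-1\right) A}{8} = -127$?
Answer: $i \sqrt{647} \approx 25.436 i$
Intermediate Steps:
$Z{\left(r,V \right)} = 12 + V$ ($Z{\left(r,V \right)} = V + 12 = 12 + V$)
$A = 1016$ ($A = \left(-8\right) \left(-127\right) = 1016$)
$D = 1000$ ($D = \left(12 - 28\right) + 1016 = -16 + 1016 = 1000$)
$\sqrt{-1647 + D} = \sqrt{-1647 + 1000} = \sqrt{-647} = i \sqrt{647}$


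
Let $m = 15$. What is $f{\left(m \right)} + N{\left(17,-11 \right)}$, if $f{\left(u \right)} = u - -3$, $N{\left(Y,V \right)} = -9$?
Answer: $9$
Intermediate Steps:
$f{\left(u \right)} = 3 + u$ ($f{\left(u \right)} = u + 3 = 3 + u$)
$f{\left(m \right)} + N{\left(17,-11 \right)} = \left(3 + 15\right) - 9 = 18 - 9 = 9$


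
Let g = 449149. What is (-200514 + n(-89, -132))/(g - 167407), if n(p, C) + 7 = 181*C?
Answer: -224413/281742 ≈ -0.79652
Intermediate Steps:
n(p, C) = -7 + 181*C
(-200514 + n(-89, -132))/(g - 167407) = (-200514 + (-7 + 181*(-132)))/(449149 - 167407) = (-200514 + (-7 - 23892))/281742 = (-200514 - 23899)*(1/281742) = -224413*1/281742 = -224413/281742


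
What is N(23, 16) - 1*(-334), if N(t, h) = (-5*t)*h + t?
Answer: -1483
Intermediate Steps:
N(t, h) = t - 5*h*t (N(t, h) = -5*h*t + t = t - 5*h*t)
N(23, 16) - 1*(-334) = 23*(1 - 5*16) - 1*(-334) = 23*(1 - 80) + 334 = 23*(-79) + 334 = -1817 + 334 = -1483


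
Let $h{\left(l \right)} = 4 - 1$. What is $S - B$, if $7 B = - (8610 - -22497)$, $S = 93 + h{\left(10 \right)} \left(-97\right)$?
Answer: $\frac{29721}{7} \approx 4245.9$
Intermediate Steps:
$h{\left(l \right)} = 3$
$S = -198$ ($S = 93 + 3 \left(-97\right) = 93 - 291 = -198$)
$B = - \frac{31107}{7}$ ($B = \frac{\left(-1\right) \left(8610 - -22497\right)}{7} = \frac{\left(-1\right) \left(8610 + 22497\right)}{7} = \frac{\left(-1\right) 31107}{7} = \frac{1}{7} \left(-31107\right) = - \frac{31107}{7} \approx -4443.9$)
$S - B = -198 - - \frac{31107}{7} = -198 + \frac{31107}{7} = \frac{29721}{7}$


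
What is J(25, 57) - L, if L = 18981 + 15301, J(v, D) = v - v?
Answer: -34282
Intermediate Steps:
J(v, D) = 0
L = 34282
J(25, 57) - L = 0 - 1*34282 = 0 - 34282 = -34282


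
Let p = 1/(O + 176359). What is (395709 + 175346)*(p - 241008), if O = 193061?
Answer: -10168567990926749/73884 ≈ -1.3763e+11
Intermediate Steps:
p = 1/369420 (p = 1/(193061 + 176359) = 1/369420 ≈ 2.7069e-6)
(395709 + 175346)*(p - 241008) = (395709 + 175346)*(1/369420 - 241008) = 571055*(-89033175359/369420) = -10168567990926749/73884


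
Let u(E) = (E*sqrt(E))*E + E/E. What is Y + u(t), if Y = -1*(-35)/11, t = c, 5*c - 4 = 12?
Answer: 46/11 + 1024*sqrt(5)/125 ≈ 22.500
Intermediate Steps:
c = 16/5 (c = 4/5 + (1/5)*12 = 4/5 + 12/5 = 16/5 ≈ 3.2000)
t = 16/5 ≈ 3.2000
u(E) = 1 + E**(5/2) (u(E) = E**(3/2)*E + 1 = E**(5/2) + 1 = 1 + E**(5/2))
Y = 35/11 (Y = 35*(1/11) = 35/11 ≈ 3.1818)
Y + u(t) = 35/11 + (1 + (16/5)**(5/2)) = 35/11 + (1 + 1024*sqrt(5)/125) = 46/11 + 1024*sqrt(5)/125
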